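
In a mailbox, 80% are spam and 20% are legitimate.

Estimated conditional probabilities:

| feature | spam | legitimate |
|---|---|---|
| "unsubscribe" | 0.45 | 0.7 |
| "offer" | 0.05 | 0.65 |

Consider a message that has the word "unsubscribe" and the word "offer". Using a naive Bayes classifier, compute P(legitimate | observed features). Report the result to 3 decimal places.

spam: 0.8 × 0.45 × 0.05 = 0.018
legitimate: 0.2 × 0.7 × 0.65 = 0.091
P(legitimate | x) = 0.091 / 0.109 ≈ 0.835

0.835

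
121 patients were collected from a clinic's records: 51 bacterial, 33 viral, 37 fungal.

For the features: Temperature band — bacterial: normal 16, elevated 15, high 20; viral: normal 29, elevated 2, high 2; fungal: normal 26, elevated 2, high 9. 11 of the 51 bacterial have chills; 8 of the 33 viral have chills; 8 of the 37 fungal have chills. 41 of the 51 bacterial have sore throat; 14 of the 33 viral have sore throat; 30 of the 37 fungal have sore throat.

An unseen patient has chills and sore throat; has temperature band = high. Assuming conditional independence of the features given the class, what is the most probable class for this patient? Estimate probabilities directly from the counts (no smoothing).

bacterial: (51/121) × (20/51) × (11/51) × (41/51) ≈ 0.0286603
viral: (33/121) × (2/33) × (8/33) × (14/33) ≈ 0.00169994
fungal: (37/121) × (9/37) × (8/37) × (30/37) ≈ 0.0130396
Highest score → bacterial.

bacterial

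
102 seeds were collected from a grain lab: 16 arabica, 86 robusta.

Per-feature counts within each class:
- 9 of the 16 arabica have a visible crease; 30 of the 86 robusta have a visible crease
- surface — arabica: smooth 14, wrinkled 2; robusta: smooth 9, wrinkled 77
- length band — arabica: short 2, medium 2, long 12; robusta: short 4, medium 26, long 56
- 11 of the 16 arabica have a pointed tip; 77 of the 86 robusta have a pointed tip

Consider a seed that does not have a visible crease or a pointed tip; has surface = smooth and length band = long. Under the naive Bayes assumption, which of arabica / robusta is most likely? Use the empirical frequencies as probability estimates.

arabica

arabica: (16/102) × (7/16) × (14/16) × (12/16) × (5/16) ≈ 0.014074
robusta: (86/102) × (56/86) × (9/86) × (56/86) × (9/86) ≈ 0.0039153
Highest score → arabica.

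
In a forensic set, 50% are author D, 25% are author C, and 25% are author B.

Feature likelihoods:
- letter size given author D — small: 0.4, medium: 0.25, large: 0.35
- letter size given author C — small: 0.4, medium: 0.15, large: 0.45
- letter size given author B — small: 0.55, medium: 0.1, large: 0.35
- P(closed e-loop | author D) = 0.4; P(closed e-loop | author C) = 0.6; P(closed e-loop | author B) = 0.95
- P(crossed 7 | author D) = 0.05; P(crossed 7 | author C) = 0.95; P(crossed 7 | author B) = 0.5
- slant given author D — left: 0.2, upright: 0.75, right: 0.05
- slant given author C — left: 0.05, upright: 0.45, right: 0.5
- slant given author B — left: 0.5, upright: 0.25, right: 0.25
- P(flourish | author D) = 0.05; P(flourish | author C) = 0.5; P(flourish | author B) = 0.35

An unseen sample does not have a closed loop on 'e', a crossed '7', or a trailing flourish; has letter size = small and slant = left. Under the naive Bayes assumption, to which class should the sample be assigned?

author D: 0.5 × 0.4 × (1−0.4) × (1−0.05) × 0.2 × (1−0.05) = 0.02166
author C: 0.25 × 0.4 × (1−0.6) × (1−0.95) × 0.05 × (1−0.5) = 0.00005
author B: 0.25 × 0.55 × (1−0.95) × (1−0.5) × 0.5 × (1−0.35) = 0.0011171875
Highest score → author D.

author D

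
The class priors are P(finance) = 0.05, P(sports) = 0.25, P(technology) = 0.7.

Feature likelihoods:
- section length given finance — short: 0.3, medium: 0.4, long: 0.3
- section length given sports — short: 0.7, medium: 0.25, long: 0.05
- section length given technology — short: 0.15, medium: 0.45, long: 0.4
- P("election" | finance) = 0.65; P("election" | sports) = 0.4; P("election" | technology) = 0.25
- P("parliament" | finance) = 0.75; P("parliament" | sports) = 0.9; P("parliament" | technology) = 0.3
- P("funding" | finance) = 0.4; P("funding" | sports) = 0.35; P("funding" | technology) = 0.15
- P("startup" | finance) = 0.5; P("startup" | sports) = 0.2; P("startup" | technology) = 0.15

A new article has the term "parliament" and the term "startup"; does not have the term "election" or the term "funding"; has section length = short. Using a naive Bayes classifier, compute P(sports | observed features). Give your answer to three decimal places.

0.746

finance: 0.05 × 0.3 × (1−0.65) × 0.75 × (1−0.4) × 0.5 = 0.00118125
sports: 0.25 × 0.7 × (1−0.4) × 0.9 × (1−0.35) × 0.2 = 0.012285
technology: 0.7 × 0.15 × (1−0.25) × 0.3 × (1−0.15) × 0.15 = 0.0030121875
P(sports | x) = 0.012285 / 0.0164784375 ≈ 0.746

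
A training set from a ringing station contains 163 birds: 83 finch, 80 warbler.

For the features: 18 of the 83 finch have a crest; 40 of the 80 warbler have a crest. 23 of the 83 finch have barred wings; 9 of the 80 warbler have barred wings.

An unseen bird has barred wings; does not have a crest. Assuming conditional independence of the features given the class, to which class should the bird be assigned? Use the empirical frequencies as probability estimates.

finch

finch: (83/163) × (65/83) × (23/83) ≈ 0.110503
warbler: (80/163) × (40/80) × (9/80) ≈ 0.0276074
Highest score → finch.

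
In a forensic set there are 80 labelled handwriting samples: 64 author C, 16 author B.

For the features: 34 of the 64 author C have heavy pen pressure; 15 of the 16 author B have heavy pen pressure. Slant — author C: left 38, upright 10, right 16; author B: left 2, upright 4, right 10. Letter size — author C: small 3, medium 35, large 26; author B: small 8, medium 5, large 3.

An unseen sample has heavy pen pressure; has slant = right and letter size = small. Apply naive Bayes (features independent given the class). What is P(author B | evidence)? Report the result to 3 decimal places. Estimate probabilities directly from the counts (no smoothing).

author C: (64/80) × (34/64) × (16/64) × (3/64) = 0.00498046875
author B: (16/80) × (15/16) × (10/16) × (8/16) = 0.05859375
P(author B | x) = 0.05859375 / 0.06357421875 ≈ 0.922

0.922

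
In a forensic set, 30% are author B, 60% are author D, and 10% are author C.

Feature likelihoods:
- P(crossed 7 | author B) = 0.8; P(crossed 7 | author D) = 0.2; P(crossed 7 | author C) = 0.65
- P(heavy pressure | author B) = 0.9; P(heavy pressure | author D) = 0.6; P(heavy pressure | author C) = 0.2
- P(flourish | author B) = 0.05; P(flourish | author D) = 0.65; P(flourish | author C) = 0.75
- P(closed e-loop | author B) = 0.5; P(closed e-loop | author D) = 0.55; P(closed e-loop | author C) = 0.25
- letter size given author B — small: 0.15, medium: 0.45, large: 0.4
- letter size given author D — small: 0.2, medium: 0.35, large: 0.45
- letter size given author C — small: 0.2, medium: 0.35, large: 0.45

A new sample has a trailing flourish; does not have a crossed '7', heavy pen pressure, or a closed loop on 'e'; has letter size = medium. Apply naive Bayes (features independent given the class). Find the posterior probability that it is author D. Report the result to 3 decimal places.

author B: 0.3 × (1−0.8) × (1−0.9) × 0.05 × (1−0.5) × 0.45 = 0.0000675
author D: 0.6 × (1−0.2) × (1−0.6) × 0.65 × (1−0.55) × 0.35 = 0.019656
author C: 0.1 × (1−0.65) × (1−0.2) × 0.75 × (1−0.25) × 0.35 = 0.0055125
P(author D | x) = 0.019656 / 0.025236 ≈ 0.779

0.779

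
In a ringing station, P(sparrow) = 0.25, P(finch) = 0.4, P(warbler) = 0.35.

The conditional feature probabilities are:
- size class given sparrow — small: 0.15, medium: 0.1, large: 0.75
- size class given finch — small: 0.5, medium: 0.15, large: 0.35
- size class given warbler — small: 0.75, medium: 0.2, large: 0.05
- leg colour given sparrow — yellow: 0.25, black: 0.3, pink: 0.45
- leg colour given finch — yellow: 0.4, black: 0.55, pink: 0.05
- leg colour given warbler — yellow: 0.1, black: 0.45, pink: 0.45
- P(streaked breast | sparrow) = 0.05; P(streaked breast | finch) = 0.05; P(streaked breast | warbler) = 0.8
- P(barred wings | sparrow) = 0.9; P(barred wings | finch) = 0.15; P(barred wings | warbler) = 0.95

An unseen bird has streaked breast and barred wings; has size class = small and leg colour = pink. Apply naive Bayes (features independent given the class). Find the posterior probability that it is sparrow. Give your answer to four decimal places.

0.0084

sparrow: 0.25 × 0.15 × 0.45 × 0.05 × 0.9 = 0.000759375
finch: 0.4 × 0.5 × 0.05 × 0.05 × 0.15 = 0.000075
warbler: 0.35 × 0.75 × 0.45 × 0.8 × 0.95 = 0.089775
P(sparrow | x) = 0.000759375 / 0.090609375 ≈ 0.0084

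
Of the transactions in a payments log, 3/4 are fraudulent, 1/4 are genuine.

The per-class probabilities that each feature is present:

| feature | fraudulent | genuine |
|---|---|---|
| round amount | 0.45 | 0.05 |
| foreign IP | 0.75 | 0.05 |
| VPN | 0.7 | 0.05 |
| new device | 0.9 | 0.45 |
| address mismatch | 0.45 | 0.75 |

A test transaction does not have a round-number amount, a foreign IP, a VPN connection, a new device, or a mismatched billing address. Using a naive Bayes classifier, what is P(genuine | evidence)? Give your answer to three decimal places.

fraudulent: 0.75 × (1−0.45) × (1−0.75) × (1−0.7) × (1−0.9) × (1−0.45) = 0.0017015625
genuine: 0.25 × (1−0.05) × (1−0.05) × (1−0.05) × (1−0.45) × (1−0.75) = 0.029472265625
P(genuine | x) = 0.029472265625 / 0.031173828125 ≈ 0.945

0.945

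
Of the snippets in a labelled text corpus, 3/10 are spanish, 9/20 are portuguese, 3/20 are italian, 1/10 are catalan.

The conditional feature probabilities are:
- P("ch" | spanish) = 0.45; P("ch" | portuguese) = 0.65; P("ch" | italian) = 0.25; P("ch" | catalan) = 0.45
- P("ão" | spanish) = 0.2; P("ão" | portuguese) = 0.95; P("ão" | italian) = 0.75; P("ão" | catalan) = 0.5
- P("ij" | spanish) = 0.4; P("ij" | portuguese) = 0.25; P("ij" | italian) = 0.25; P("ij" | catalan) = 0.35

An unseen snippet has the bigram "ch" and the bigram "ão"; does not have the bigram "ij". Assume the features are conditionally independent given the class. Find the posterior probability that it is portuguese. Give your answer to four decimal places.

spanish: 0.3 × 0.45 × 0.2 × (1−0.4) = 0.0162
portuguese: 0.45 × 0.65 × 0.95 × (1−0.25) = 0.20840625
italian: 0.15 × 0.25 × 0.75 × (1−0.25) = 0.02109375
catalan: 0.1 × 0.45 × 0.5 × (1−0.35) = 0.014625
P(portuguese | x) = 0.20840625 / 0.260325 ≈ 0.8006

0.8006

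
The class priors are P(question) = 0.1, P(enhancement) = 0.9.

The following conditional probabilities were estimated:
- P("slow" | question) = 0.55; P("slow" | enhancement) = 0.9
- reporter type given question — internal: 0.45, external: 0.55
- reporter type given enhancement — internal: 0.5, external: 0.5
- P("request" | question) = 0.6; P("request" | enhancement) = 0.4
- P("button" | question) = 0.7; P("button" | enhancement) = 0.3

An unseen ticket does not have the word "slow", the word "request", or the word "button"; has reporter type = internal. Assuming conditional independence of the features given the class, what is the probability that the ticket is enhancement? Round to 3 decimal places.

question: 0.1 × (1−0.55) × 0.45 × (1−0.6) × (1−0.7) = 0.00243
enhancement: 0.9 × (1−0.9) × 0.5 × (1−0.4) × (1−0.3) = 0.0189
P(enhancement | x) = 0.0189 / 0.02133 ≈ 0.886

0.886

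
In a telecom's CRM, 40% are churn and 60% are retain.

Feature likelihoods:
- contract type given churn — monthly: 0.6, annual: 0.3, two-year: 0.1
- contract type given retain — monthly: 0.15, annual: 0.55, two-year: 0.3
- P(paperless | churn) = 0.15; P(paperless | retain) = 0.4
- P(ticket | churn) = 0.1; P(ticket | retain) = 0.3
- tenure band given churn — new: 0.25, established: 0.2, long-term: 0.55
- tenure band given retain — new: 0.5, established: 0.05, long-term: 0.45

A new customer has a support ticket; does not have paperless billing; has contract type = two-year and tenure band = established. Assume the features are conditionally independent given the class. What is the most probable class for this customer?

retain

churn: 0.4 × 0.1 × (1−0.15) × 0.1 × 0.2 = 0.00068
retain: 0.6 × 0.3 × (1−0.4) × 0.3 × 0.05 = 0.00162
Highest score → retain.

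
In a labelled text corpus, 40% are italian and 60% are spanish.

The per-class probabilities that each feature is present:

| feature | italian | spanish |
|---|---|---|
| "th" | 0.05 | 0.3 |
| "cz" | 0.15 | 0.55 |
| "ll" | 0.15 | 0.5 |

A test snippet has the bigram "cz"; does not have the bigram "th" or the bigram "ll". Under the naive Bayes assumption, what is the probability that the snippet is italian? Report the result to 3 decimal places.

italian: 0.4 × (1−0.05) × 0.15 × (1−0.15) = 0.04845
spanish: 0.6 × (1−0.3) × 0.55 × (1−0.5) = 0.1155
P(italian | x) = 0.04845 / 0.16395 ≈ 0.296

0.296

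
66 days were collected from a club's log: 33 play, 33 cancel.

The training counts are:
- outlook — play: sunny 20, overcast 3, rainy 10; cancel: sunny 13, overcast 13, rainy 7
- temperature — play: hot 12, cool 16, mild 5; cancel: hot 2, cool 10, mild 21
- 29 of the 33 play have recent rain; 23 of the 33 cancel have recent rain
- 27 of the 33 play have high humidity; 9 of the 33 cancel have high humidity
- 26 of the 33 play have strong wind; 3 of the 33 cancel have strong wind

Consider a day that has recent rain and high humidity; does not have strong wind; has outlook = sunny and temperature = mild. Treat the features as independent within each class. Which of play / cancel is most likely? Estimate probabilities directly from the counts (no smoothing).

play: (33/66) × (20/33) × (5/33) × (29/33) × (27/33) × (7/33) ≈ 0.00700261
cancel: (33/66) × (13/33) × (21/33) × (23/33) × (9/33) × (30/33) ≈ 0.0216598
Highest score → cancel.

cancel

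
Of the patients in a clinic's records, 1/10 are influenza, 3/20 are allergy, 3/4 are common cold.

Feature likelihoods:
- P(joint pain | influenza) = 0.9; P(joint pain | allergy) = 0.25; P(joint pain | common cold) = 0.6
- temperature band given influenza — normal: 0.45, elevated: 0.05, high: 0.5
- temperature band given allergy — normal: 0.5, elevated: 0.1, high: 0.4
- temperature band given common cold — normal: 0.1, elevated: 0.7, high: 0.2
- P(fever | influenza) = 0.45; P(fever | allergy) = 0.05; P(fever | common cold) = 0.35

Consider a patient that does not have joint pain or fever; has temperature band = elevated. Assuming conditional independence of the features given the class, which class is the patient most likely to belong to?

common cold

influenza: 0.1 × (1−0.9) × 0.05 × (1−0.45) = 0.000275
allergy: 0.15 × (1−0.25) × 0.1 × (1−0.05) = 0.0106875
common cold: 0.75 × (1−0.6) × 0.7 × (1−0.35) = 0.1365
Highest score → common cold.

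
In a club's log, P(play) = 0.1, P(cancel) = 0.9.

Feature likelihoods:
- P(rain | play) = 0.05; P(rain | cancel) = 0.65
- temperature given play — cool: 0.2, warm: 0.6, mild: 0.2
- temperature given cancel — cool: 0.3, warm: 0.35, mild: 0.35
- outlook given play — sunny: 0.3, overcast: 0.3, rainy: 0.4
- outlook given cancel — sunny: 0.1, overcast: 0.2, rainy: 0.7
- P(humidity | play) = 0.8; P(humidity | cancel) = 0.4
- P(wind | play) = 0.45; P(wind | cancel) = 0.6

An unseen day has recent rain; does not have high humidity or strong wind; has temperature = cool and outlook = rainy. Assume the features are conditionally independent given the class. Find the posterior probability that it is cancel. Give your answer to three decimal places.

play: 0.1 × 0.05 × 0.2 × 0.4 × (1−0.8) × (1−0.45) = 0.000044
cancel: 0.9 × 0.65 × 0.3 × 0.7 × (1−0.4) × (1−0.6) = 0.029484
P(cancel | x) = 0.029484 / 0.029528 ≈ 0.999

0.999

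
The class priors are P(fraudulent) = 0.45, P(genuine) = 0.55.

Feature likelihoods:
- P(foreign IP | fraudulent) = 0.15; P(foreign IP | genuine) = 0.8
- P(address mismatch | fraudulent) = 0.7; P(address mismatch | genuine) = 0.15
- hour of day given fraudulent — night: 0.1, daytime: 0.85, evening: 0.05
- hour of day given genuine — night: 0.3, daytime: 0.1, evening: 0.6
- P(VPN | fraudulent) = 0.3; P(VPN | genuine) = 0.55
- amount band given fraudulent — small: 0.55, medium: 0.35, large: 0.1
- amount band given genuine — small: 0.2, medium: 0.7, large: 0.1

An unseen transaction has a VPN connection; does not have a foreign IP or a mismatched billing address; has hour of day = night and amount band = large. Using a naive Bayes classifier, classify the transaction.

fraudulent: 0.45 × (1−0.15) × (1−0.7) × 0.1 × 0.3 × 0.1 = 0.00034425
genuine: 0.55 × (1−0.8) × (1−0.15) × 0.3 × 0.55 × 0.1 = 0.00154275
Highest score → genuine.

genuine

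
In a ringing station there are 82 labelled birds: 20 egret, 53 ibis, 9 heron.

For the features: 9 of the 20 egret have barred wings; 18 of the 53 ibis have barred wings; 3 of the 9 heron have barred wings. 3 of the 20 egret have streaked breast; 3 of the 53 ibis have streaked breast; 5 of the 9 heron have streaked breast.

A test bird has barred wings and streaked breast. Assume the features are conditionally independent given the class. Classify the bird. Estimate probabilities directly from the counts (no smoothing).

egret: (20/82) × (9/20) × (3/20) ≈ 0.0164634
ibis: (53/82) × (18/53) × (3/53) ≈ 0.0124252
heron: (9/82) × (3/9) × (5/9) ≈ 0.0203252
Highest score → heron.

heron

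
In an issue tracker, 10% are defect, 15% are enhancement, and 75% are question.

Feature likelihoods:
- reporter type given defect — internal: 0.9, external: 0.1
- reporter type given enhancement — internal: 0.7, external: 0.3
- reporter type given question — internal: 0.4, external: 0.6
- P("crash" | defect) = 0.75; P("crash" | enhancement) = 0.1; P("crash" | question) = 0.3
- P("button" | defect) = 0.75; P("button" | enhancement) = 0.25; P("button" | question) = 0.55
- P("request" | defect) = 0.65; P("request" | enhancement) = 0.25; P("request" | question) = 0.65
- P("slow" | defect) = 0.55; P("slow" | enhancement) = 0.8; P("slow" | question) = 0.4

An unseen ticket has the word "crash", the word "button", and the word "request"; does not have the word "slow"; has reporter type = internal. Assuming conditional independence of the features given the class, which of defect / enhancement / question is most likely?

question

defect: 0.1 × 0.9 × 0.75 × 0.75 × 0.65 × (1−0.55) = 0.0148078125
enhancement: 0.15 × 0.7 × 0.1 × 0.25 × 0.25 × (1−0.8) = 0.00013125
question: 0.75 × 0.4 × 0.3 × 0.55 × 0.65 × (1−0.4) = 0.019305
Highest score → question.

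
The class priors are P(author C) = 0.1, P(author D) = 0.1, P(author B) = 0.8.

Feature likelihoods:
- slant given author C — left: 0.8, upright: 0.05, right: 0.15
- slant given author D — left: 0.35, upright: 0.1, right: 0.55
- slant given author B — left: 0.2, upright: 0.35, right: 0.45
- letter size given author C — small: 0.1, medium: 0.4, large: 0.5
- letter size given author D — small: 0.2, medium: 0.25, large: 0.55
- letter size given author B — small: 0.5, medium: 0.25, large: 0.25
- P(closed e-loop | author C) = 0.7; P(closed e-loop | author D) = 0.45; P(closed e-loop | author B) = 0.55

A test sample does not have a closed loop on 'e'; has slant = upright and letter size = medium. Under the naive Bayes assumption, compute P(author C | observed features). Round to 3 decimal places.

0.018

author C: 0.1 × 0.05 × 0.4 × (1−0.7) = 0.0006
author D: 0.1 × 0.1 × 0.25 × (1−0.45) = 0.001375
author B: 0.8 × 0.35 × 0.25 × (1−0.55) = 0.0315
P(author C | x) = 0.0006 / 0.033475 ≈ 0.018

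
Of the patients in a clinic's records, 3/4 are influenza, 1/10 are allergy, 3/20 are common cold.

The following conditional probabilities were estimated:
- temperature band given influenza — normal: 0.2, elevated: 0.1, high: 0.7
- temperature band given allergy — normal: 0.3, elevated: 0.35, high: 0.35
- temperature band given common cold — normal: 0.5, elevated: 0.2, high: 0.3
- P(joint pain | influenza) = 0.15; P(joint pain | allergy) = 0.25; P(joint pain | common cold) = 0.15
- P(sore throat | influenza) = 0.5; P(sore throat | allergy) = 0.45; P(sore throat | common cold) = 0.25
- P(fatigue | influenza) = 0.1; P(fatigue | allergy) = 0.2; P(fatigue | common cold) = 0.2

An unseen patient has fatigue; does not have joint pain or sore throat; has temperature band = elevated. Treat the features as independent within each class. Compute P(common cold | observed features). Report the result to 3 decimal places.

0.386

influenza: 0.75 × 0.1 × (1−0.15) × (1−0.5) × 0.1 = 0.0031875
allergy: 0.1 × 0.35 × (1−0.25) × (1−0.45) × 0.2 = 0.0028875
common cold: 0.15 × 0.2 × (1−0.15) × (1−0.25) × 0.2 = 0.003825
P(common cold | x) = 0.003825 / 0.0099 ≈ 0.386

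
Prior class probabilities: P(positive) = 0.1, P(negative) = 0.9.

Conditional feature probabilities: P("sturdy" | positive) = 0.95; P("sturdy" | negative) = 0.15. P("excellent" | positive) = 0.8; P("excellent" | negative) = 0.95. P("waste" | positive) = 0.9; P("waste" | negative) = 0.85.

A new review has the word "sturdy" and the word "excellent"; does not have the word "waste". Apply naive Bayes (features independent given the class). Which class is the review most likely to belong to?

negative

positive: 0.1 × 0.95 × 0.8 × (1−0.9) = 0.0076
negative: 0.9 × 0.15 × 0.95 × (1−0.85) = 0.0192375
Highest score → negative.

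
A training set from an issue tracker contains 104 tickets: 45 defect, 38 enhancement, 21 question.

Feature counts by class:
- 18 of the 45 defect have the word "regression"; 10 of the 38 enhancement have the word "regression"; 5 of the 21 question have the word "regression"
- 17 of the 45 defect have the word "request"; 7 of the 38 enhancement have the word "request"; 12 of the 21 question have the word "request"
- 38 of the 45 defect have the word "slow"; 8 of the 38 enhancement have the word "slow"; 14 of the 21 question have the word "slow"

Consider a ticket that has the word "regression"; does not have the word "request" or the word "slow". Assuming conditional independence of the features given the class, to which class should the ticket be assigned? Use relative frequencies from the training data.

defect: (45/104) × (18/45) × (28/45) × (7/45) ≈ 0.0167521
enhancement: (38/104) × (10/38) × (31/38) × (30/38) ≈ 0.0619273
question: (21/104) × (5/21) × (9/21) × (7/21) ≈ 0.00686813
Highest score → enhancement.

enhancement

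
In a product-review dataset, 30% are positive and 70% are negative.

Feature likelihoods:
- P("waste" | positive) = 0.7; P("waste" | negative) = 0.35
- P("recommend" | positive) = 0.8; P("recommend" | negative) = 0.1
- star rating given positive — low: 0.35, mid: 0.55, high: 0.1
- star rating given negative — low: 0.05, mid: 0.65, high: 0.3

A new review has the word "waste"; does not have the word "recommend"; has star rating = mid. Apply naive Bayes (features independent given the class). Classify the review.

positive: 0.3 × 0.7 × (1−0.8) × 0.55 = 0.0231
negative: 0.7 × 0.35 × (1−0.1) × 0.65 = 0.143325
Highest score → negative.

negative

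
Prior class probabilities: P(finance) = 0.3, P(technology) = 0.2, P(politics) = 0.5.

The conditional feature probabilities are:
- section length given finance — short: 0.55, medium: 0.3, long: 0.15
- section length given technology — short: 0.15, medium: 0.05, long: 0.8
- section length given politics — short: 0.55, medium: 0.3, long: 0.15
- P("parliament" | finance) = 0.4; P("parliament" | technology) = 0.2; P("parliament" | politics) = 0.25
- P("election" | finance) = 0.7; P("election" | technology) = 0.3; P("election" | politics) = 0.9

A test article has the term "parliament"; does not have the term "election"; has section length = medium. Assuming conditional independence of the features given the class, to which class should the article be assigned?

finance: 0.3 × 0.3 × 0.4 × (1−0.7) = 0.0108
technology: 0.2 × 0.05 × 0.2 × (1−0.3) = 0.0014
politics: 0.5 × 0.3 × 0.25 × (1−0.9) = 0.00375
Highest score → finance.

finance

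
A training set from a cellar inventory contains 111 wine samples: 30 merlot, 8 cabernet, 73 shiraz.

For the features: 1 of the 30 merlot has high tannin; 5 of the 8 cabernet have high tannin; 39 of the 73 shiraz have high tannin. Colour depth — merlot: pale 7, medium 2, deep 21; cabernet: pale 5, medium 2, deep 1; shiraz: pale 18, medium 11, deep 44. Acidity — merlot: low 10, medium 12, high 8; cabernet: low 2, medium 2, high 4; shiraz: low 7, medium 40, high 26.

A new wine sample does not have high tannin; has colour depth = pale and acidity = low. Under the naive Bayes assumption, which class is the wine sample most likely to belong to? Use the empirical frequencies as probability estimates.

merlot: (30/111) × (29/30) × (7/30) × (10/30) ≈ 0.0203203
cabernet: (8/111) × (3/8) × (5/8) × (2/8) ≈ 0.00422297
shiraz: (73/111) × (34/73) × (18/73) × (7/73) ≈ 0.00724237
Highest score → merlot.

merlot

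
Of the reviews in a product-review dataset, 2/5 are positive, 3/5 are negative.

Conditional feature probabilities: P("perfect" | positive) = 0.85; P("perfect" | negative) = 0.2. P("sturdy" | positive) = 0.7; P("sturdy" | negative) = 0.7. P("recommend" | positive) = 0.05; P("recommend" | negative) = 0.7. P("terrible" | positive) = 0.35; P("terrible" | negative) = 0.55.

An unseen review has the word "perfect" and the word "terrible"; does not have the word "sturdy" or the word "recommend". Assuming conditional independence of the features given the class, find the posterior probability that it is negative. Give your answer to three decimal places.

positive: 0.4 × 0.85 × (1−0.7) × (1−0.05) × 0.35 = 0.033915
negative: 0.6 × 0.2 × (1−0.7) × (1−0.7) × 0.55 = 0.00594
P(negative | x) = 0.00594 / 0.039855 ≈ 0.149

0.149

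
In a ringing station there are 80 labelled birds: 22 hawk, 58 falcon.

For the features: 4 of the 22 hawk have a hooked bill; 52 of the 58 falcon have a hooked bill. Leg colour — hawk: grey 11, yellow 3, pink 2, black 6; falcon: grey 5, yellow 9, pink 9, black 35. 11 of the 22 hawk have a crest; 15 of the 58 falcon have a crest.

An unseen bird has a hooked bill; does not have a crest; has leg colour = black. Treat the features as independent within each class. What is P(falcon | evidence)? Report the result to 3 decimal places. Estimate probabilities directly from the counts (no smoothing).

hawk: (22/80) × (4/22) × (6/22) × (11/22) ≈ 0.00681818
falcon: (58/80) × (52/58) × (35/58) × (43/58) ≈ 0.2908
P(falcon | x) = 0.2908 / 0.29761818 ≈ 0.977

0.977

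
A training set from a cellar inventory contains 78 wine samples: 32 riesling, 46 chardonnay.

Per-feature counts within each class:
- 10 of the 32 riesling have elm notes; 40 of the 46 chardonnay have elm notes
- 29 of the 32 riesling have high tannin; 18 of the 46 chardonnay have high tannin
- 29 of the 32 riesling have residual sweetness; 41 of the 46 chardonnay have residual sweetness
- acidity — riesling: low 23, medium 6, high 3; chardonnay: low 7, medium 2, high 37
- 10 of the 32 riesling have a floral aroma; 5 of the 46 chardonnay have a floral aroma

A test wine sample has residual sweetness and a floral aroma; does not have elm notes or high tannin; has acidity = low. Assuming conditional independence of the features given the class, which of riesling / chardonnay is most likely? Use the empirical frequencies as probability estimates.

riesling

riesling: (32/78) × (22/32) × (3/32) × (29/32) × (23/32) × (10/32) ≈ 0.00538239
chardonnay: (46/78) × (6/46) × (28/46) × (41/46) × (7/46) × (5/46) ≈ 0.000690296
Highest score → riesling.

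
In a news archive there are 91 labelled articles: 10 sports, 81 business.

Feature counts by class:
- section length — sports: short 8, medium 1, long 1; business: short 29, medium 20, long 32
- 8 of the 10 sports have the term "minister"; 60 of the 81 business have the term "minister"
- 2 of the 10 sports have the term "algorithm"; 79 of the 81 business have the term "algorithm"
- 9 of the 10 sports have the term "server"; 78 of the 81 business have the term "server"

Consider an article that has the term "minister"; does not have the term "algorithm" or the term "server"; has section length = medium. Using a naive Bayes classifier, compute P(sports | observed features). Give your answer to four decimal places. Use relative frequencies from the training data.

0.8253

sports: (10/91) × (1/10) × (8/10) × (8/10) × (1/10) ≈ 0.000703297
business: (81/91) × (20/81) × (60/81) × (2/81) × (3/81) ≈ 0.00014888
P(sports | x) = 0.000703297 / 0.000852177 ≈ 0.8253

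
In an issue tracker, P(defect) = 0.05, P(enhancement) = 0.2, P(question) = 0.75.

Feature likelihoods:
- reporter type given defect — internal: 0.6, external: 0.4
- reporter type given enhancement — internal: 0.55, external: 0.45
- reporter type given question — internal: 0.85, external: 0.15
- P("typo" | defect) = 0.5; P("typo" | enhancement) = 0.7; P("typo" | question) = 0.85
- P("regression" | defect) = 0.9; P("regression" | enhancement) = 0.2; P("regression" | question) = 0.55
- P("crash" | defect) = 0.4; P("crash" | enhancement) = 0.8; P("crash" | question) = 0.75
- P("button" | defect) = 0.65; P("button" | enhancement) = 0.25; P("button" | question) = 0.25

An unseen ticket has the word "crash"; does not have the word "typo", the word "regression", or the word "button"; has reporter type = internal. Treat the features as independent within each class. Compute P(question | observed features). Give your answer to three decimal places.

0.601

defect: 0.05 × 0.6 × (1−0.5) × (1−0.9) × 0.4 × (1−0.65) = 0.00021
enhancement: 0.2 × 0.55 × (1−0.7) × (1−0.2) × 0.8 × (1−0.25) = 0.01584
question: 0.75 × 0.85 × (1−0.85) × (1−0.55) × 0.75 × (1−0.25) = 0.024205078125
P(question | x) = 0.024205078125 / 0.040255078125 ≈ 0.601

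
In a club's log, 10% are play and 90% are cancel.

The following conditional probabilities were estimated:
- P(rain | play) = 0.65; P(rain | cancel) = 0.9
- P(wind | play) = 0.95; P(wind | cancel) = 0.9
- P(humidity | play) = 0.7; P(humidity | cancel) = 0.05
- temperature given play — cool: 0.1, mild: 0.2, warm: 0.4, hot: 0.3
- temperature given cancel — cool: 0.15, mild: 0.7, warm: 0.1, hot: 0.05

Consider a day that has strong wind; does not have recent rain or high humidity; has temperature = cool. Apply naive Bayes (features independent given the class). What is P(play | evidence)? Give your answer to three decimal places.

play: 0.1 × (1−0.65) × 0.95 × (1−0.7) × 0.1 = 0.0009975
cancel: 0.9 × (1−0.9) × 0.9 × (1−0.05) × 0.15 = 0.0115425
P(play | x) = 0.0009975 / 0.01254 ≈ 0.080

0.080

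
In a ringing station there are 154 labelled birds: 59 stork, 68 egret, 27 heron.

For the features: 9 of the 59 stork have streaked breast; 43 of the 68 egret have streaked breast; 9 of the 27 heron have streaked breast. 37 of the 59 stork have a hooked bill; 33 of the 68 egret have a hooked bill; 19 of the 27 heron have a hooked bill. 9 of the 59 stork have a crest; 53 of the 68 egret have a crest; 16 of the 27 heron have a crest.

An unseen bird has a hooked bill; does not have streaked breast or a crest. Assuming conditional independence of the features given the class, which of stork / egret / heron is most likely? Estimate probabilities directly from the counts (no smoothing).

stork

stork: (59/154) × (50/59) × (37/59) × (50/59) ≈ 0.172551
egret: (68/154) × (25/68) × (33/68) × (15/68) ≈ 0.0173783
heron: (27/154) × (18/27) × (19/27) × (11/27) ≈ 0.0335097
Highest score → stork.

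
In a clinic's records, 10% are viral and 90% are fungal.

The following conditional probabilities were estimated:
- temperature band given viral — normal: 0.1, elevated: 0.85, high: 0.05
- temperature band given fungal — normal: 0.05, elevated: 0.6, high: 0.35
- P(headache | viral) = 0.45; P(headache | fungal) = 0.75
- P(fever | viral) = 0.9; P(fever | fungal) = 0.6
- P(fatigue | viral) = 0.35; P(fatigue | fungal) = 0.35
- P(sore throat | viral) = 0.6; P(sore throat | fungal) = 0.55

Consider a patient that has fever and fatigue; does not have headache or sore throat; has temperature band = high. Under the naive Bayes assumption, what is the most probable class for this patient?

fungal

viral: 0.1 × 0.05 × (1−0.45) × 0.9 × 0.35 × (1−0.6) = 0.0003465
fungal: 0.9 × 0.35 × (1−0.75) × 0.6 × 0.35 × (1−0.55) = 0.007441875
Highest score → fungal.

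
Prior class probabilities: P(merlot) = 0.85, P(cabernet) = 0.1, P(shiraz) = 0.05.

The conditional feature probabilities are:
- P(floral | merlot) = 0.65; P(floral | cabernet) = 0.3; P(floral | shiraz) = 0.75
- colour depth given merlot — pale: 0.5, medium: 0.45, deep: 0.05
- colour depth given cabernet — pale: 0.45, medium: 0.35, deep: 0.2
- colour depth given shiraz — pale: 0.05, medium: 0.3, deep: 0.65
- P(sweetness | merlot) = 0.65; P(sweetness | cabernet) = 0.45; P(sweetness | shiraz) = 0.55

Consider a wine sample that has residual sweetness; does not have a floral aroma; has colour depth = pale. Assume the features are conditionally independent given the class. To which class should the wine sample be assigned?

merlot

merlot: 0.85 × (1−0.65) × 0.5 × 0.65 = 0.0966875
cabernet: 0.1 × (1−0.3) × 0.45 × 0.45 = 0.014175
shiraz: 0.05 × (1−0.75) × 0.05 × 0.55 = 0.00034375
Highest score → merlot.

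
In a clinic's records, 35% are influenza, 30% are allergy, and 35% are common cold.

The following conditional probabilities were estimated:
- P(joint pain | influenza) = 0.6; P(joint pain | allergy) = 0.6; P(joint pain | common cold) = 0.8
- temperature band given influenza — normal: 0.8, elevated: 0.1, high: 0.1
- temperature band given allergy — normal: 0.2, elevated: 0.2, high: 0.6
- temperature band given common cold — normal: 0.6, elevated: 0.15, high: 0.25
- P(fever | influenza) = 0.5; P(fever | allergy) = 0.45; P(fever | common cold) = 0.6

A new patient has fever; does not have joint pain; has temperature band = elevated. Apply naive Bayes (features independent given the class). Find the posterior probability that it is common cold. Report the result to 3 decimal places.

0.261

influenza: 0.35 × (1−0.6) × 0.1 × 0.5 = 0.007
allergy: 0.3 × (1−0.6) × 0.2 × 0.45 = 0.0108
common cold: 0.35 × (1−0.8) × 0.15 × 0.6 = 0.0063
P(common cold | x) = 0.0063 / 0.0241 ≈ 0.261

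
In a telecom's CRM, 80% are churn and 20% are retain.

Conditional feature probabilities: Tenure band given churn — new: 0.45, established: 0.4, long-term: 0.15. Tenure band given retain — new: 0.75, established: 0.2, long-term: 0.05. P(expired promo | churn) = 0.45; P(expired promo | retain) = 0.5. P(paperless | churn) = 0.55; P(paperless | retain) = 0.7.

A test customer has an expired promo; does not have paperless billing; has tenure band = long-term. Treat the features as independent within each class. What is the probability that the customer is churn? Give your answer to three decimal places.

0.942

churn: 0.8 × 0.15 × 0.45 × (1−0.55) = 0.0243
retain: 0.2 × 0.05 × 0.5 × (1−0.7) = 0.0015
P(churn | x) = 0.0243 / 0.0258 ≈ 0.942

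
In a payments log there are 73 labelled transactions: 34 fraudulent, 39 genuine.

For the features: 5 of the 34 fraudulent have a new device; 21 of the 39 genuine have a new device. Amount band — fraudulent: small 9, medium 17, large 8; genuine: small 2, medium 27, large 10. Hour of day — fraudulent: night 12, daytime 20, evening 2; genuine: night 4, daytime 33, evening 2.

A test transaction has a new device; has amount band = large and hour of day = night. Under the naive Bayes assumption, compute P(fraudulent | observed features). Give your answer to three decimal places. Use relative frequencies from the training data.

0.429

fraudulent: (34/73) × (5/34) × (8/34) × (12/34) ≈ 0.00568801
genuine: (39/73) × (21/39) × (10/39) × (4/39) ≈ 0.00756532
P(fraudulent | x) = 0.00568801 / 0.01325333 ≈ 0.429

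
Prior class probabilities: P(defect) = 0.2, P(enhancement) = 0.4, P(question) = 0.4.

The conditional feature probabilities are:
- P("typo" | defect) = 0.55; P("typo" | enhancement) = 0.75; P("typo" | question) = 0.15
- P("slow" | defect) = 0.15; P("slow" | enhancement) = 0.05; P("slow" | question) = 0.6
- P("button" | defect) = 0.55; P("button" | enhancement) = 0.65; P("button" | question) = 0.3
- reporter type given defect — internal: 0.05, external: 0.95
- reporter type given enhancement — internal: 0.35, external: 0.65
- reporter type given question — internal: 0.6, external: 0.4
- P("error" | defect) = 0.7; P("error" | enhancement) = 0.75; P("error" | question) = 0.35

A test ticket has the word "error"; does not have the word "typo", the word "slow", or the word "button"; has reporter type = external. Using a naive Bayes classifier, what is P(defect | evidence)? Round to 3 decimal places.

defect: 0.2 × (1−0.55) × (1−0.15) × (1−0.55) × 0.95 × 0.7 = 0.022892625
enhancement: 0.4 × (1−0.75) × (1−0.05) × (1−0.65) × 0.65 × 0.75 = 0.016209375
question: 0.4 × (1−0.15) × (1−0.6) × (1−0.3) × 0.4 × 0.35 = 0.013328
P(defect | x) = 0.022892625 / 0.05243 ≈ 0.437

0.437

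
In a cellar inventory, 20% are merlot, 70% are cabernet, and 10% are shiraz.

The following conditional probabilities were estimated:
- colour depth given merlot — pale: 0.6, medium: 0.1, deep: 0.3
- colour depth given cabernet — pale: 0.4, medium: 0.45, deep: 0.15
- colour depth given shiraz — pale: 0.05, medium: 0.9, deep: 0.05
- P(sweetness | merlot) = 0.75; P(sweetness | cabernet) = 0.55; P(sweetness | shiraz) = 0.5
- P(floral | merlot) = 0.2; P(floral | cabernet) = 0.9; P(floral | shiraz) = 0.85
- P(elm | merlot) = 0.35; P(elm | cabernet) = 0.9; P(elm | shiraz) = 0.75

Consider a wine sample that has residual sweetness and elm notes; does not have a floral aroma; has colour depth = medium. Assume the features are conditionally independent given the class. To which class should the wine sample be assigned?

cabernet

merlot: 0.2 × 0.1 × 0.75 × (1−0.2) × 0.35 = 0.0042
cabernet: 0.7 × 0.45 × 0.55 × (1−0.9) × 0.9 = 0.0155925
shiraz: 0.1 × 0.9 × 0.5 × (1−0.85) × 0.75 = 0.0050625
Highest score → cabernet.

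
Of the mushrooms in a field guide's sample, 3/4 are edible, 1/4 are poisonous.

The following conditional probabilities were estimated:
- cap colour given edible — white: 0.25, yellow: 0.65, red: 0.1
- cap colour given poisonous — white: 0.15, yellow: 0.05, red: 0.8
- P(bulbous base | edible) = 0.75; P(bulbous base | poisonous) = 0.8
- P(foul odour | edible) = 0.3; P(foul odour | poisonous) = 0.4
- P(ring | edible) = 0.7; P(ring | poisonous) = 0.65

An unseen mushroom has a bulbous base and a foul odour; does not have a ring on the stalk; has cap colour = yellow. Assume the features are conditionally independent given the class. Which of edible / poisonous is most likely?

edible

edible: 0.75 × 0.65 × 0.75 × 0.3 × (1−0.7) = 0.03290625
poisonous: 0.25 × 0.05 × 0.8 × 0.4 × (1−0.65) = 0.0014
Highest score → edible.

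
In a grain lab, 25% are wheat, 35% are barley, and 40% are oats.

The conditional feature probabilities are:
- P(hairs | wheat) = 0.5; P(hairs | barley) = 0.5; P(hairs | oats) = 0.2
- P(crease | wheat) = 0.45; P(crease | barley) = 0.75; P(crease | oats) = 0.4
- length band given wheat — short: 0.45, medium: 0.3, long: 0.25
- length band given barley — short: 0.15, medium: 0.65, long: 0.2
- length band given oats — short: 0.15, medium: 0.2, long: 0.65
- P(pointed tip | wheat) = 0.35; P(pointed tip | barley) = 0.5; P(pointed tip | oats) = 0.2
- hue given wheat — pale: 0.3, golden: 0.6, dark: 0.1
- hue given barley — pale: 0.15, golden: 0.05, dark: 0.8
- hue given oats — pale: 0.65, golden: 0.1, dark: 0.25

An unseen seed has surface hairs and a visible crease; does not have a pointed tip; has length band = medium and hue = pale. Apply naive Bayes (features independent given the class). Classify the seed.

wheat: 0.25 × 0.5 × 0.45 × 0.3 × (1−0.35) × 0.3 = 0.003290625
barley: 0.35 × 0.5 × 0.75 × 0.65 × (1−0.5) × 0.15 = 0.0063984375
oats: 0.4 × 0.2 × 0.4 × 0.2 × (1−0.2) × 0.65 = 0.003328
Highest score → barley.

barley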